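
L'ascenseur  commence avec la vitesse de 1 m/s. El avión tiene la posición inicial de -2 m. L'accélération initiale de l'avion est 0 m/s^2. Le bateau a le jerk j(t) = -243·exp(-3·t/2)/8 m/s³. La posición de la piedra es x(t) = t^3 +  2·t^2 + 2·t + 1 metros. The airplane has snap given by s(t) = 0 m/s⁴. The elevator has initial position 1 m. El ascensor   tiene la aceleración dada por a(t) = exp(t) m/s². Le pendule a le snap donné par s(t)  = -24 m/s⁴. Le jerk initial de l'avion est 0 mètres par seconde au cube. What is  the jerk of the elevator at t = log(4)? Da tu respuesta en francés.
En partant de l'accélération a(t) = exp(t), nous prenons 1 dérivée. En dérivant l'accélération, nous obtenons le jerk: j(t) = exp(t). De l'équation du jerk j(t) = exp(t), nous substituons t = log(4) pour obtenir j = 4.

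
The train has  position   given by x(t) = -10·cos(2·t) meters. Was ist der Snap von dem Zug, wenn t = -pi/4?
Ausgehend von der Position x(t) = -10·cos(2·t), nehmen wir 4 Ableitungen. Die Ableitung von der Position ergibt die Geschwindigkeit: v(t) = 20·sin(2·t). Durch Ableiten von der Geschwindigkeit erhalten wir die Beschleunigung: a(t) = 40·cos(2·t). Mit d/dt von a(t) finden wir j(t) = -80·sin(2·t). Durch Ableiten von dem Ruck erhalten wir den Snap: s(t) = -160·cos(2·t). Aus der Gleichung für den Snap s(t) = -160·cos(2·t), setzen wir t = -pi/4 ein und erhalten s = 0.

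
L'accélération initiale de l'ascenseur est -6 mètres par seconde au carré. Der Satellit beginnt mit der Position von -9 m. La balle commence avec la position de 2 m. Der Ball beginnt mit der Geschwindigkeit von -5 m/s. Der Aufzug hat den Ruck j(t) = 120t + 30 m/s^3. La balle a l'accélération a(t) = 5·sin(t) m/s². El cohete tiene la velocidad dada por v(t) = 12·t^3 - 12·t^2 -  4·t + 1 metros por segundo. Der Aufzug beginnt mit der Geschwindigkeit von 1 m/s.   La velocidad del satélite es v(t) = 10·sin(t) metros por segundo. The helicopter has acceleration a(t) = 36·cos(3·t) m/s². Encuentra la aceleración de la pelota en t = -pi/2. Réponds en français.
Nous avons l'accélération a(t) = 5·sin(t). En substituant t = -pi/2: a(-pi/2) = -5.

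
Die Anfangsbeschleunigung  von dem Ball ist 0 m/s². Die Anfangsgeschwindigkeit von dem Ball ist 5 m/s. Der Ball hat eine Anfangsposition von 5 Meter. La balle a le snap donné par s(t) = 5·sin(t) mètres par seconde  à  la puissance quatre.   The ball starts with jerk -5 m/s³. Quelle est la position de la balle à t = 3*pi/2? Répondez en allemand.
Um dies zu lösen, müssen wir 4 Stammfunktionen unserer Gleichung für den Snap s(t) = 5·sin(t) finden. Die Stammfunktion von dem Snap, mit j(0) = -5, ergibt den Ruck: j(t) = -5·cos(t). Durch Integration von dem Ruck und Verwendung der Anfangsbedingung a(0) = 0, erhalten wir a(t) = -5·sin(t). Mit ∫a(t)dt und Anwendung von v(0) = 5, finden wir v(t) = 5·cos(t). Die Stammfunktion von der Geschwindigkeit ist die Position. Mit x(0) = 5 erhalten wir x(t) = 5·sin(t) + 5. Aus der Gleichung für die Position x(t) = 5·sin(t) + 5, setzen wir t = 3*pi/2 ein und erhalten x = 0.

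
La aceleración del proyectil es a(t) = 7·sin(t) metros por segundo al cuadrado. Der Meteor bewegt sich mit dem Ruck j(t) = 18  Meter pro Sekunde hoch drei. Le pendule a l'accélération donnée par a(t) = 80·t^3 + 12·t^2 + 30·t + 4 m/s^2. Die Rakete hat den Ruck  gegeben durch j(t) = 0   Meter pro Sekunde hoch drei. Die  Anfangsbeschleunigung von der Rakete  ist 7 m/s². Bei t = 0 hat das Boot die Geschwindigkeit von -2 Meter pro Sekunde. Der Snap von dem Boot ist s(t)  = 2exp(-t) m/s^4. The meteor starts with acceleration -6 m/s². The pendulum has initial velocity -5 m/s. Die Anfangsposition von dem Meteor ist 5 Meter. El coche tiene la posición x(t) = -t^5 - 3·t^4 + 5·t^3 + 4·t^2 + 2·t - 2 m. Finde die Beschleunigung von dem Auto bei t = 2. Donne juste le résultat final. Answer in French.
La réponse est -236.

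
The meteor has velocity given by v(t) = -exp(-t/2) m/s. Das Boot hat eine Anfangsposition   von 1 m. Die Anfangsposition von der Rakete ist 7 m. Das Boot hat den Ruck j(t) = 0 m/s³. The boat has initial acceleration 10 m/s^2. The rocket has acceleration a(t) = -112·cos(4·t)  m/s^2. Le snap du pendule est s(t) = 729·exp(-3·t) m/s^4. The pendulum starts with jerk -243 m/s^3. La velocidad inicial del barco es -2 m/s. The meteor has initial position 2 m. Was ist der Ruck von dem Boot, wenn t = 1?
Aus der Gleichung für den Ruck j(t) = 0, setzen wir t = 1 ein und erhalten j = 0.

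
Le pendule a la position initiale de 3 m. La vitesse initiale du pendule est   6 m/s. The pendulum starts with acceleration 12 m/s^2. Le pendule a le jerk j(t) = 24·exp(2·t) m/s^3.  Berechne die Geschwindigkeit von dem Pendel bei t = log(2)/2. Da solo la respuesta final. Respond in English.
The velocity at t = log(2)/2 is v = 12.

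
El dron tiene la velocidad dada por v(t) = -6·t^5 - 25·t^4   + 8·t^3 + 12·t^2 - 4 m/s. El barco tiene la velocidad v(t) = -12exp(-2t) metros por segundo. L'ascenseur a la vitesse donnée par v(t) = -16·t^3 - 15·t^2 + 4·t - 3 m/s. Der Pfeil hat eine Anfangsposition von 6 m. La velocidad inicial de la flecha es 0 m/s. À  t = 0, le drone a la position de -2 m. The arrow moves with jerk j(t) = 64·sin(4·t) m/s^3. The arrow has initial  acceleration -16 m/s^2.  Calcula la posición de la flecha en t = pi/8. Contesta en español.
Necesitamos integrar nuestra ecuación de la sacudida j(t) = 64·sin(4·t) 3 veces. Tomando ∫j(t)dt y aplicando a(0) = -16, encontramos a(t) = -16·cos(4·t). La antiderivada de la aceleración, con v(0) = 0, da la velocidad: v(t) = -4·sin(4·t). La antiderivada de la velocidad es la posición. Usando x(0) = 6, obtenemos x(t) = cos(4·t) + 5. Tenemos la posición x(t) = cos(4·t) + 5. Sustituyendo t = pi/8: x(pi/8) = 5.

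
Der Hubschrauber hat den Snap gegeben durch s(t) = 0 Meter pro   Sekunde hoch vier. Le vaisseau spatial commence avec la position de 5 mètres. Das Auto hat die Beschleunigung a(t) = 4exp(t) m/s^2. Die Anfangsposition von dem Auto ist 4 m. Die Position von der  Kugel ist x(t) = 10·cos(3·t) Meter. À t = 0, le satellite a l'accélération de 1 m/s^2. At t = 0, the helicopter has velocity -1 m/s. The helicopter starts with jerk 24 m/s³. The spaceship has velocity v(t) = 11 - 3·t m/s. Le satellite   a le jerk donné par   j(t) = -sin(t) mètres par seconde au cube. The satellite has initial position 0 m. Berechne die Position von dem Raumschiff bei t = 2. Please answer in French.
Nous devons intégrer notre équation de la vitesse v(t) = 11 - 3·t 1 fois. En intégrant la vitesse et en utilisant la condition initiale x(0) = 5, nous obtenons x(t) = -3·t^2/2 + 11·t + 5. Nous avons la position x(t) = -3·t^2/2 + 11·t + 5. En substituant t = 2: x(2) = 21.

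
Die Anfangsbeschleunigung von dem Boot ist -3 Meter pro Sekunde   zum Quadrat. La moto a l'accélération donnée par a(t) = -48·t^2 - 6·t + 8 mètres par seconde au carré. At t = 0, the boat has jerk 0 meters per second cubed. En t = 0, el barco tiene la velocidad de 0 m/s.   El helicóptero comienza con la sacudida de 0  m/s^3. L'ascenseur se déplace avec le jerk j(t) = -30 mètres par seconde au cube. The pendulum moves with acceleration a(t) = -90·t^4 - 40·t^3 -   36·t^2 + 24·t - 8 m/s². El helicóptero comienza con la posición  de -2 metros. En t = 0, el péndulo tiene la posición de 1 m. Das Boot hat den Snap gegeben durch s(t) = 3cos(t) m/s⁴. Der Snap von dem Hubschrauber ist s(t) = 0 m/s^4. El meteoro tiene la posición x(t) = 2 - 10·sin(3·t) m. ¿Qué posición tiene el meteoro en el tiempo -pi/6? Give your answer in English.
Using x(t) = 2 - 10·sin(3·t) and substituting t = -pi/6, we find x = 12.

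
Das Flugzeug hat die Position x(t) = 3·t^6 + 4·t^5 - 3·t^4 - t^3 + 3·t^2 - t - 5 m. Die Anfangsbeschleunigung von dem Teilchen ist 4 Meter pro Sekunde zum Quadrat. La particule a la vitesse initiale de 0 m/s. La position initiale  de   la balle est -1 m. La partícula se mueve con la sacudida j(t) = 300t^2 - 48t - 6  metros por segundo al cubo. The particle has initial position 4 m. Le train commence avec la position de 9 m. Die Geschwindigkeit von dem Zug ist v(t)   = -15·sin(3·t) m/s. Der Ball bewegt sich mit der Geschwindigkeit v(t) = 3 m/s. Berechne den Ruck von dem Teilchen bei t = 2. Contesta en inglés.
We have jerk j(t) = 300·t^2 - 48·t - 6. Substituting t = 2: j(2) = 1098.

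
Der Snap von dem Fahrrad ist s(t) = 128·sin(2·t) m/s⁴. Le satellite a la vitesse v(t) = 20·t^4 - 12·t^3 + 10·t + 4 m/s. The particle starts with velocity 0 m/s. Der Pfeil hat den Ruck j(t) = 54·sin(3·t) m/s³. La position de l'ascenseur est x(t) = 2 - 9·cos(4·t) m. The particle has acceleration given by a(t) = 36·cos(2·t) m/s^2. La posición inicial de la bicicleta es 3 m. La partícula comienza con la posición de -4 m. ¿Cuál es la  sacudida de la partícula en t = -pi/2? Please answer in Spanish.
Debemos derivar nuestra ecuación de la aceleración a(t) = 36·cos(2·t) 1 vez. Tomando d/dt de a(t), encontramos j(t) = -72·sin(2·t). De la ecuación de la sacudida j(t) = -72·sin(2·t), sustituimos t = -pi/2 para obtener j = 0.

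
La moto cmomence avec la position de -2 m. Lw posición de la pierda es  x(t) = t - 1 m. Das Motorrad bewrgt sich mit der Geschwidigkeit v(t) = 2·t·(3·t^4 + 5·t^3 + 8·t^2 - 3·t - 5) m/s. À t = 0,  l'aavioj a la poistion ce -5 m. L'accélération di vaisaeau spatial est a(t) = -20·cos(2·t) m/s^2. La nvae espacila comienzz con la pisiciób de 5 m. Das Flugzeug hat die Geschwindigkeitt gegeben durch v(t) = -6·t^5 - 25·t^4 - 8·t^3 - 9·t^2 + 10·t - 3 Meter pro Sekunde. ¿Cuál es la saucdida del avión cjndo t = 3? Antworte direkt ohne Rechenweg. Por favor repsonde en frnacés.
À t = 3, j = -6102.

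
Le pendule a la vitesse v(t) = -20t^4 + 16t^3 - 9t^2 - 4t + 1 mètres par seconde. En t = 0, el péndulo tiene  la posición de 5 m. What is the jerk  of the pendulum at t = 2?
We must differentiate our velocity equation v(t) = -20·t^4 + 16·t^3 - 9·t^2 - 4·t + 1 2 times. Taking d/dt of v(t), we find a(t) = -80·t^3 + 48·t^2 - 18·t - 4. Differentiating acceleration, we get jerk: j(t) = -240·t^2 + 96·t - 18. From the given jerk equation j(t) = -240·t^2 + 96·t - 18, we substitute t = 2 to get j = -786.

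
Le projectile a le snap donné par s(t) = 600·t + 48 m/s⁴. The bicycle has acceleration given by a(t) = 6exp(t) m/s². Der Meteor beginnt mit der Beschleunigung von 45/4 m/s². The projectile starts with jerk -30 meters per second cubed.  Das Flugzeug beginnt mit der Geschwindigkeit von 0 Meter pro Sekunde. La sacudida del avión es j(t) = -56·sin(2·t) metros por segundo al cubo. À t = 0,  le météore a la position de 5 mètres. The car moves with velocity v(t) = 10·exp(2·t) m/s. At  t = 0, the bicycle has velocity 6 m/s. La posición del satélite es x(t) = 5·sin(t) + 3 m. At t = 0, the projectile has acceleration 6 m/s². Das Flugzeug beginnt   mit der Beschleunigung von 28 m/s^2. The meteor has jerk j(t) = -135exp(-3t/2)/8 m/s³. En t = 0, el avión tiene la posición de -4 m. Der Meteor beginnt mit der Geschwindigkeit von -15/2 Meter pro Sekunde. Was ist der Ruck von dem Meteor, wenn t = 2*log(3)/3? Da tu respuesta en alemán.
Mit j(t) = -135·exp(-3·t/2)/8 und Einsetzen von t = 2*log(3)/3, finden wir j = -45/8.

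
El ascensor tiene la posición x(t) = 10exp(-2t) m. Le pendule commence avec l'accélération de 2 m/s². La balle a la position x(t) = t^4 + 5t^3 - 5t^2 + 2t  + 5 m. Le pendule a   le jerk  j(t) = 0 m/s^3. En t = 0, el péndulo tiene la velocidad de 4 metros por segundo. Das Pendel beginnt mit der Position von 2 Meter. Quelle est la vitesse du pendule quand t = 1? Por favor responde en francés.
Pour résoudre ceci, nous devons prendre 2 primitives de notre équation du jerk j(t) = 0. En intégrant le jerk et en utilisant la condition initiale a(0) = 2, nous obtenons a(t) = 2. En intégrant l'accélération et en utilisant la condition initiale v(0) = 4, nous obtenons v(t) = 2·t + 4. En utilisant v(t) = 2·t + 4 et en substituant t = 1, nous trouvons v = 6.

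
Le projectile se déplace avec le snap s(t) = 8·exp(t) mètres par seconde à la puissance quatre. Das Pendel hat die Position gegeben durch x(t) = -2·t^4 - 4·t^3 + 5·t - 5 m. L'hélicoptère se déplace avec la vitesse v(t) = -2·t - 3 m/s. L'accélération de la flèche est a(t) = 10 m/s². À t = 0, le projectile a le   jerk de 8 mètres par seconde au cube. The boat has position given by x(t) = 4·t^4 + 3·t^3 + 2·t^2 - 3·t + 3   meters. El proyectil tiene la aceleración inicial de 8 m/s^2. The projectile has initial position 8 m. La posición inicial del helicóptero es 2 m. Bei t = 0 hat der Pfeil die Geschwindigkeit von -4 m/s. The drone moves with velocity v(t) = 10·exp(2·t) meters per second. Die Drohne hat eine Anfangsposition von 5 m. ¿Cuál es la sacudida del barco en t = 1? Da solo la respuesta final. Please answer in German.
Bei t = 1, j = 114.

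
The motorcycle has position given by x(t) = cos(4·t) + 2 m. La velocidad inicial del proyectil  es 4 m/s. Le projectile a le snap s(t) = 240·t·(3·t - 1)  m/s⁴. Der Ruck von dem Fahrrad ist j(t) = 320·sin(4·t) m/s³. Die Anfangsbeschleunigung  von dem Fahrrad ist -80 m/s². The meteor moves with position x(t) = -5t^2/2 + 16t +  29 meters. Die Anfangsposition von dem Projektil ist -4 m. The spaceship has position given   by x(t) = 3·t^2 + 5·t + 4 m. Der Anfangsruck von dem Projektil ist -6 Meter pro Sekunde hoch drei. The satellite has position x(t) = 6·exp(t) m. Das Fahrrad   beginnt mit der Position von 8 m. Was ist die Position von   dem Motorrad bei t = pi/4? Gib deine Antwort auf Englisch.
We have position x(t) = cos(4·t) + 2. Substituting t = pi/4: x(pi/4) = 1.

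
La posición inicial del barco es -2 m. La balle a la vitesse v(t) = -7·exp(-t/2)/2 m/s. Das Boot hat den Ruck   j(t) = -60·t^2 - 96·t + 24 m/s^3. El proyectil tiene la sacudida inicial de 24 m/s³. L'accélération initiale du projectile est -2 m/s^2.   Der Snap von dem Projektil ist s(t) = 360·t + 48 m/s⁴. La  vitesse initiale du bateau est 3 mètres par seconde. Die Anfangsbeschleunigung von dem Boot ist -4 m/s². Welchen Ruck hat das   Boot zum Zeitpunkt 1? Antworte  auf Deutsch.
Aus der Gleichung für den Ruck j(t) = -60·t^2 - 96·t + 24, setzen wir t = 1 ein und erhalten j = -132.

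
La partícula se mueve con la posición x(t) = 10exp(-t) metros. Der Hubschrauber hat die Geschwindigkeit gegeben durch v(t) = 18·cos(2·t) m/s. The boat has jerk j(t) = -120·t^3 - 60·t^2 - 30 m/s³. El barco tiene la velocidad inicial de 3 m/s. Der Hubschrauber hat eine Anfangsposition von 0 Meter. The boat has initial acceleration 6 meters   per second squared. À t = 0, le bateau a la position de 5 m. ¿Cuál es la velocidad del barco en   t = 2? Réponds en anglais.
Starting from jerk j(t) = -120·t^3 - 60·t^2 - 30, we take 2 integrals. Finding the antiderivative of j(t) and using a(0) = 6: a(t) = -30·t^4 - 20·t^3 - 30·t + 6. The integral of acceleration is velocity. Using v(0) = 3, we get v(t) = -6·t^5 - 5·t^4 - 15·t^2 + 6·t + 3. We have velocity v(t) = -6·t^5 - 5·t^4 - 15·t^2 + 6·t + 3. Substituting t = 2: v(2) = -317.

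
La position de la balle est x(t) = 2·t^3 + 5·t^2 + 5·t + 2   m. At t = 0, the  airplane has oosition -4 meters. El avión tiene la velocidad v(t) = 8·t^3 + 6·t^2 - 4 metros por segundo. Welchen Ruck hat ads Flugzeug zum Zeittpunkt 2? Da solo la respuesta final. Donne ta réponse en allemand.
j(2) = 108.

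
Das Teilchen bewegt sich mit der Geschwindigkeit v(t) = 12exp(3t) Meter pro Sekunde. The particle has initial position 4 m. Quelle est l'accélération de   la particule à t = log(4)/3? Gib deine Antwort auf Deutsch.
Wir müssen unsere Gleichung für die Geschwindigkeit v(t) = 12·exp(3·t) 1-mal ableiten. Durch Ableiten von der Geschwindigkeit erhalten wir die Beschleunigung: a(t) = 36·exp(3·t). Aus der Gleichung für die Beschleunigung a(t) = 36·exp(3·t), setzen wir t = log(4)/3 ein und erhalten a = 144.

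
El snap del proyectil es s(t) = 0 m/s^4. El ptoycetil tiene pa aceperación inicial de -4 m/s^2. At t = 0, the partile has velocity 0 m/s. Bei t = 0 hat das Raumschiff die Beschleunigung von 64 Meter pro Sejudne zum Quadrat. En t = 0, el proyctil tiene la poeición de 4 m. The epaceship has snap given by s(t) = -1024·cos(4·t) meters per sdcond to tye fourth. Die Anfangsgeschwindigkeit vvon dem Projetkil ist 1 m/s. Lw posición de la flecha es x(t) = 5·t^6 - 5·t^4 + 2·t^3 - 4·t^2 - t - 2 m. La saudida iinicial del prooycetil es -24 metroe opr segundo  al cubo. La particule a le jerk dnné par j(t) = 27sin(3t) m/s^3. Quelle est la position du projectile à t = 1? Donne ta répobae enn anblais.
Starting from snap s(t) = 0, we take 4 integrals. Finding the antiderivative of s(t) and using j(0) = -24: j(t) = -24. The integral of jerk, with a(0) = -4, gives acceleration: a(t) = -24·t - 4. The integral of acceleration, with v(0) = 1, gives velocity: v(t) = -12·t^2 - 4·t + 1. The antiderivative of velocity, with x(0) = 4, gives position: x(t) = -4·t^3 - 2·t^2 + t + 4. Using x(t) = -4·t^3 - 2·t^2 + t + 4 and substituting t = 1, we find x = -1.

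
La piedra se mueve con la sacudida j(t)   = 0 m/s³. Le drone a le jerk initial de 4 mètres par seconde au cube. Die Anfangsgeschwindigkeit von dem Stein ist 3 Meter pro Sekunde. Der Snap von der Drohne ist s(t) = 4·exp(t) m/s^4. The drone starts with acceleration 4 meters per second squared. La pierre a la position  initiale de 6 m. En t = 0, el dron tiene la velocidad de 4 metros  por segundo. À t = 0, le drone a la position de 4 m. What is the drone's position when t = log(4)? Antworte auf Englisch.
To solve this, we need to take 4 antiderivatives of our snap equation s(t) = 4·exp(t). The integral of snap, with j(0) = 4, gives jerk: j(t) = 4·exp(t). Integrating jerk and using the initial condition a(0) = 4, we get a(t) = 4·exp(t). The integral of acceleration, with v(0) = 4, gives velocity: v(t) = 4·exp(t). The antiderivative of velocity, with x(0) = 4, gives position: x(t) = 4·exp(t). Using x(t) = 4·exp(t) and substituting t = log(4), we find x = 16.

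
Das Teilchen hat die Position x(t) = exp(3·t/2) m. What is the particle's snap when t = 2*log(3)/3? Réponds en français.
Pour résoudre ceci, nous devons prendre 4 dérivées de notre équation de la position x(t) = exp(3·t/2). La dérivée de la position donne la vitesse: v(t) = 3·exp(3·t/2)/2. La dérivée de la vitesse donne l'accélération: a(t) = 9·exp(3·t/2)/4. En dérivant l'accélération, nous obtenons le jerk: j(t) = 27·exp(3·t/2)/8. En prenant d/dt de j(t), nous trouvons s(t) = 81·exp(3·t/2)/16. De l'équation du snap s(t) = 81·exp(3·t/2)/16, nous substituons t = 2*log(3)/3 pour obtenir s = 243/16.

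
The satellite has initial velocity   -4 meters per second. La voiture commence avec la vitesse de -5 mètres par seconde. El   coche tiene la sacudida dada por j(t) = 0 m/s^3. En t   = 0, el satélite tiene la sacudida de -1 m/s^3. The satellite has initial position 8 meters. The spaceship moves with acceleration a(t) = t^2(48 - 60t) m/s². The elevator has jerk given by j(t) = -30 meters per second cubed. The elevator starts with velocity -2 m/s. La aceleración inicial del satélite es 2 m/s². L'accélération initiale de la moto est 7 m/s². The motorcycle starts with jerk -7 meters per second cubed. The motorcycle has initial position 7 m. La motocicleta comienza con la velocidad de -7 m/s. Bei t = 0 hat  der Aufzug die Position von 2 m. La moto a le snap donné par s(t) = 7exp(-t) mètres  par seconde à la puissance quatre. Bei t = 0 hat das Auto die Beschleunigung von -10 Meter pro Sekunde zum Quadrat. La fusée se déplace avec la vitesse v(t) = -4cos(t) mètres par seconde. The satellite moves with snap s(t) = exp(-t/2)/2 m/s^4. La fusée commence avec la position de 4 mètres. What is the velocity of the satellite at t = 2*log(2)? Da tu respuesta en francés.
Nous devons intégrer notre équation du snap s(t) = exp(-t/2)/2 3 fois. L'intégrale du snap est le jerk. En utilisant j(0) = -1, nous obtenons j(t) = -exp(-t/2). En intégrant le jerk et en utilisant la condition initiale a(0) = 2, nous obtenons a(t) = 2·exp(-t/2). L'intégrale de l'accélération, avec v(0) = -4, donne la vitesse: v(t) = -4·exp(-t/2). De l'équation de la vitesse v(t) = -4·exp(-t/2), nous substituons t = 2*log(2) pour obtenir v = -2.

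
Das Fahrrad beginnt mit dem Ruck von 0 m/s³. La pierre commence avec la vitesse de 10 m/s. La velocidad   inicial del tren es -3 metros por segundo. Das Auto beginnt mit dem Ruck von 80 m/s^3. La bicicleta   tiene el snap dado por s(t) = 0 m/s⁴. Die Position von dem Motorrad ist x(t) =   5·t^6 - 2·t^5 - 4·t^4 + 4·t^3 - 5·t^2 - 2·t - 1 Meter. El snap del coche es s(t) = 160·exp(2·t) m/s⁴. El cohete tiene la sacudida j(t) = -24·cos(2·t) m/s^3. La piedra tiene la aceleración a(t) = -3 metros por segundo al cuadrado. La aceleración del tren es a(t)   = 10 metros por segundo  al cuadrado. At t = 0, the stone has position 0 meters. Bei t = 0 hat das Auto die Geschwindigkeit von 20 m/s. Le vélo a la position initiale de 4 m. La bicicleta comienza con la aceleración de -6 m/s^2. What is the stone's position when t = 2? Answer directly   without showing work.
x(2) = 14.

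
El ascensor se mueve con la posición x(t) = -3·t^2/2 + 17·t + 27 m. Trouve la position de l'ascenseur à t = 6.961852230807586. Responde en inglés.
Using x(t) = -3·t^2/2 + 17·t + 27 and substituting t = 6.961852230807586, we find x = 72.6504081983281.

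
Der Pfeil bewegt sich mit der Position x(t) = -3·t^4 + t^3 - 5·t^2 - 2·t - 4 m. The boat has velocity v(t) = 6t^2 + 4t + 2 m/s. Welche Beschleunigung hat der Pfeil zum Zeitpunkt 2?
Ausgehend von der Position x(t) = -3·t^4 + t^3 - 5·t^2 - 2·t - 4, nehmen wir 2 Ableitungen. Mit d/dt von x(t) finden wir v(t) = -12·t^3 + 3·t^2 - 10·t - 2. Mit d/dt von v(t) finden wir a(t) = -36·t^2 + 6·t - 10. Aus der Gleichung für die Beschleunigung a(t) = -36·t^2 + 6·t - 10, setzen wir t = 2 ein und erhalten a = -142.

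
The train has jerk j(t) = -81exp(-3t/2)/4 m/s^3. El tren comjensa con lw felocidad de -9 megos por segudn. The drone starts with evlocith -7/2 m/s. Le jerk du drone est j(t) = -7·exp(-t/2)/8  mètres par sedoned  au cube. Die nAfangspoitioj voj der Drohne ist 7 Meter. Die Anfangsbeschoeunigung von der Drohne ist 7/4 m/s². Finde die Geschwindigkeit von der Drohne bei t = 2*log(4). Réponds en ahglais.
To solve this, we need to take 2 antiderivatives of our jerk equation j(t) = -7·exp(-t/2)/8. Integrating jerk and using the initial condition a(0) = 7/4, we get a(t) = 7·exp(-t/2)/4. The integral of acceleration is velocity. Using v(0) = -7/2, we get v(t) = -7·exp(-t/2)/2. Using v(t) = -7·exp(-t/2)/2 and substituting t = 2*log(4), we find v = -7/8.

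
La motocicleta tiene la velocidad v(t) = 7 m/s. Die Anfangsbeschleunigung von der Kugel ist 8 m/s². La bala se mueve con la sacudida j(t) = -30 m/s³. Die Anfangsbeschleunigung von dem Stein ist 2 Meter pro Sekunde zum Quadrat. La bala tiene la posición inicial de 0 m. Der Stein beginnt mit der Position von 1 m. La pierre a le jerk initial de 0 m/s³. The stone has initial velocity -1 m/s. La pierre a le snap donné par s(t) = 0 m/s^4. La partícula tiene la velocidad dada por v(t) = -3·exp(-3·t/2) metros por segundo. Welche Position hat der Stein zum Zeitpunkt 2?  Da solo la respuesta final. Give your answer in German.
Die Position bei t = 2 ist x = 3.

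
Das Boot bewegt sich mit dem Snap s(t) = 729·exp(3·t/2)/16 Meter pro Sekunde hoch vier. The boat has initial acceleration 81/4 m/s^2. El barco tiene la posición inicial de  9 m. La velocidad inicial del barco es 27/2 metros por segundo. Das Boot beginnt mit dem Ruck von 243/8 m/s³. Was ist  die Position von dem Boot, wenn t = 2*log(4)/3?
Um dies zu lösen, müssen wir 4 Integrale unserer Gleichung für den Snap s(t) = 729·exp(3·t/2)/16 finden. Durch Integration von dem Snap und Verwendung der Anfangsbedingung j(0) = 243/8, erhalten wir j(t) = 243·exp(3·t/2)/8. Mit ∫j(t)dt und Anwendung von a(0) = 81/4, finden wir a(t) = 81·exp(3·t/2)/4. Die Stammfunktion von der Beschleunigung, mit v(0) = 27/2, ergibt die Geschwindigkeit: v(t) = 27·exp(3·t/2)/2. Die Stammfunktion von der Geschwindigkeit, mit x(0) = 9, ergibt die Position: x(t) = 9·exp(3·t/2). Aus der Gleichung für die Position x(t) = 9·exp(3·t/2), setzen wir t = 2*log(4)/3 ein und erhalten x = 36.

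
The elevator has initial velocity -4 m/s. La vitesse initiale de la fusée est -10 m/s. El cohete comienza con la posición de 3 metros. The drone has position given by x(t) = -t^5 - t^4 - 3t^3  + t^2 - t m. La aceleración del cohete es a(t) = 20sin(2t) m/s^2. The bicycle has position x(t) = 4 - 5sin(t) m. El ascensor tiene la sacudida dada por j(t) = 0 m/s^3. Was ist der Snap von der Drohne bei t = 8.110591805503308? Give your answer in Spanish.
Para resolver esto, necesitamos tomar 4 derivadas de nuestra ecuación de la posición x(t) = -t^5 - t^4 - 3·t^3 + t^2 - t. Derivando la posición, obtenemos la velocidad: v(t) = -5·t^4 - 4·t^3 - 9·t^2 + 2·t - 1. Derivando la velocidad, obtenemos la aceleración: a(t) = -20·t^3 - 12·t^2 - 18·t + 2. La derivada de la aceleración da la sacudida: j(t) = -60·t^2 - 24·t - 18. Tomando d/dt de j(t), encontramos s(t) = -120·t - 24. Tenemos el snap s(t) = -120·t - 24. Sustituyendo t = 8.110591805503308: s(8.110591805503308) = -997.271016660397.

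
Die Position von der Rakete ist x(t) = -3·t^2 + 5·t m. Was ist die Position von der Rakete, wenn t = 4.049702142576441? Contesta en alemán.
Mit x(t) = -3·t^2 + 5·t und Einsetzen von t = 4.049702142576441, finden wir x = -28.9517516178825.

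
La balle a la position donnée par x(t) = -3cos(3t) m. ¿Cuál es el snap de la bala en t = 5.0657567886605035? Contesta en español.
Partiendo de la posición x(t) = -3·cos(3·t), tomamos 4 derivadas. La derivada de la posición da la velocidad: v(t) = 9·sin(3·t). Derivando la velocidad, obtenemos la aceleración: a(t) = 27·cos(3·t). Tomando d/dt de a(t), encontramos j(t) = -81·sin(3·t). La derivada de la sacudida da el snap: s(t) = -243·cos(3·t). Usando s(t) = -243·cos(3·t) y sustituyendo t = 5.0657567886605035, encontramos s = 211.994667523156.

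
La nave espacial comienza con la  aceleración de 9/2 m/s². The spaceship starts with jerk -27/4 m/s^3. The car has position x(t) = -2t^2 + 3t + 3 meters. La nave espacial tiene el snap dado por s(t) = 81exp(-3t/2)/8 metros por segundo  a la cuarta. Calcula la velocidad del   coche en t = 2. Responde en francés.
En partant de la position x(t) = -2·t^2 + 3·t + 3, nous prenons 1 dérivée. La dérivée de la position donne la vitesse: v(t) = 3 - 4·t. Nous avons la vitesse v(t) = 3 - 4·t. En substituant t = 2: v(2) = -5.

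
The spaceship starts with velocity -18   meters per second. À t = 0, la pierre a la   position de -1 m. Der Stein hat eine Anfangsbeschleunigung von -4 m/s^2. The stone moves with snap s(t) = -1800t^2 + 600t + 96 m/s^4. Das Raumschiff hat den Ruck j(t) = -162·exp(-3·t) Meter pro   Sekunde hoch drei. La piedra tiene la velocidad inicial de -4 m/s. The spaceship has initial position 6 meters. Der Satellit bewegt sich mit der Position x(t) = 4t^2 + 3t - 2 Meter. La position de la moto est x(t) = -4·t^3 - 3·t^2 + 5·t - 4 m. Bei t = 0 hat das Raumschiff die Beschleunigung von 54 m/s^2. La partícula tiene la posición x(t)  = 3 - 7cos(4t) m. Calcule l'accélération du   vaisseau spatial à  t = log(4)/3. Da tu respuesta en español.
Partiendo de la sacudida j(t) = -162·exp(-3·t), tomamos 1 antiderivada. La integral de la sacudida, con a(0) = 54, da la aceleración: a(t) = 54·exp(-3·t). Usando a(t) = 54·exp(-3·t) y sustituyendo t = log(4)/3, encontramos a = 27/2.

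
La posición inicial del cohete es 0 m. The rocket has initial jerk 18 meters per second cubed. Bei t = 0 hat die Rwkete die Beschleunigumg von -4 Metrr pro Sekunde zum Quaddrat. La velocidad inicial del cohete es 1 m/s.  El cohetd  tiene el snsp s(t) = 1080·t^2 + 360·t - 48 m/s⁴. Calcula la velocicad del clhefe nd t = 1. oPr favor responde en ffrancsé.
Pour résoudre ceci, nous devons prendre 3 intégrales de notre équation du snap s(t) = 1080·t^2 + 360·t - 48. En intégrant le snap et en utilisant la condition initiale j(0) = 18, nous obtenons j(t) = 360·t^3 + 180·t^2 - 48·t + 18. La primitive du jerk, avec a(0) = -4, donne l'accélération: a(t) = 90·t^4 + 60·t^3 - 24·t^2 + 18·t - 4. L'intégrale de l'accélération est la vitesse. En utilisant v(0) = 1, nous obtenons v(t) = 18·t^5 + 15·t^4 - 8·t^3 + 9·t^2 - 4·t + 1. En utilisant v(t) = 18·t^5 + 15·t^4 - 8·t^3 + 9·t^2 - 4·t + 1 et en substituant t = 1, nous trouvons v = 31.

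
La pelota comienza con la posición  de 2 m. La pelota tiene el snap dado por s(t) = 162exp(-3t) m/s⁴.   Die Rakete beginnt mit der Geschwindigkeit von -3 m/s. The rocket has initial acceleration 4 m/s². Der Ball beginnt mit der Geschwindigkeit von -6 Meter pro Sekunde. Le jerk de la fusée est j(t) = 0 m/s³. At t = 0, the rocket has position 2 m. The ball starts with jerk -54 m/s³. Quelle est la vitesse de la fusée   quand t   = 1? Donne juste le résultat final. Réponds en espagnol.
En t = 1, v = 1.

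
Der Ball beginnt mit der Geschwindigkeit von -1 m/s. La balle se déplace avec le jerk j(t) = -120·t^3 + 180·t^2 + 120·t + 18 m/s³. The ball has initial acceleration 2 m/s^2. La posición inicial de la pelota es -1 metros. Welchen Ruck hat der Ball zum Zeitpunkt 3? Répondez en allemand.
Mit j(t) = -120·t^3 + 180·t^2 + 120·t + 18 und Einsetzen von t = 3, finden wir j = -1242.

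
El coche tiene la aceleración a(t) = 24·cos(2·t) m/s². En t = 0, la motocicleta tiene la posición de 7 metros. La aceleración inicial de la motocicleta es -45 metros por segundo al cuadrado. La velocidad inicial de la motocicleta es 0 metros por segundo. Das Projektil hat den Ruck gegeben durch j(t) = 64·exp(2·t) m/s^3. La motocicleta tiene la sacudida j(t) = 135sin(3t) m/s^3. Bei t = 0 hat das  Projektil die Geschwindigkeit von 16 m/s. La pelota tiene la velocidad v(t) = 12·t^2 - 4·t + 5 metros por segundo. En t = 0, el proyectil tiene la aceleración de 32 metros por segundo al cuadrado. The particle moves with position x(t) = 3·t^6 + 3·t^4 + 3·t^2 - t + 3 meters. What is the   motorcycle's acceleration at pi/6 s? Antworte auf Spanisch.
Debemos encontrar la antiderivada de nuestra ecuación de la sacudida j(t) = 135·sin(3·t) 1 vez. La antiderivada de la sacudida es la aceleración. Usando a(0) = -45, obtenemos a(t) = -45·cos(3·t). Tenemos la aceleración a(t) = -45·cos(3·t). Sustituyendo t = pi/6: a(pi/6) = 0.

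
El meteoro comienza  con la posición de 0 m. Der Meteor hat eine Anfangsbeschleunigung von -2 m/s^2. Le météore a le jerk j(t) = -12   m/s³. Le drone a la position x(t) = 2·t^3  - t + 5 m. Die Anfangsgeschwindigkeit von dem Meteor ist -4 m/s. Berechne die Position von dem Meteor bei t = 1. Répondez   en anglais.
We must find the antiderivative of our jerk equation j(t) = -12 3 times. Taking ∫j(t)dt and applying a(0) = -2, we find a(t) = -12·t - 2. Taking ∫a(t)dt and applying v(0) = -4, we find v(t) = -6·t^2 - 2·t - 4. Finding the integral of v(t) and using x(0) = 0: x(t) = -2·t^3 - t^2 - 4·t. We have position x(t) = -2·t^3 - t^2 - 4·t. Substituting t = 1: x(1) = -7.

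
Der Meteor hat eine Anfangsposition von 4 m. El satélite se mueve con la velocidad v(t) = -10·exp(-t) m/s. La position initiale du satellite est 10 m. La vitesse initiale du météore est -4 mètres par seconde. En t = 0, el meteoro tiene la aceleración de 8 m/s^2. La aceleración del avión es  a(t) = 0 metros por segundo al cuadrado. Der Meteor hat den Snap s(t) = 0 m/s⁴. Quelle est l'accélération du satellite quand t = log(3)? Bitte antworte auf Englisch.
To solve this, we need to take 1 derivative of our velocity equation v(t) = -10·exp(-t). Taking d/dt of v(t), we find a(t) = 10·exp(-t). From the given acceleration equation a(t) = 10·exp(-t), we substitute t = log(3) to get a = 10/3.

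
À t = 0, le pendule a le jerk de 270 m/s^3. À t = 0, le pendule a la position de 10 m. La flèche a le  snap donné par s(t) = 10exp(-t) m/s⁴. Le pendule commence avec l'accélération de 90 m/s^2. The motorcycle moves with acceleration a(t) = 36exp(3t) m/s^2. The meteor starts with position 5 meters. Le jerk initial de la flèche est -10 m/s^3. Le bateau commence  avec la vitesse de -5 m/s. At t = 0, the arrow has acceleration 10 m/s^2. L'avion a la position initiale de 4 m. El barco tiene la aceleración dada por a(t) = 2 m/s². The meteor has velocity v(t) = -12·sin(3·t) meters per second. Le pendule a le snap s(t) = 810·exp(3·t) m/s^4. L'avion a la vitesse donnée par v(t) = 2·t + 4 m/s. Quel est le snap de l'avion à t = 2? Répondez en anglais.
To solve this, we need to take 3 derivatives of our velocity equation v(t) = 2·t + 4. The derivative of velocity gives acceleration: a(t) = 2. Taking d/dt of a(t), we find j(t) = 0. Taking d/dt of j(t), we find s(t) = 0. We have snap s(t) = 0. Substituting t = 2: s(2) = 0.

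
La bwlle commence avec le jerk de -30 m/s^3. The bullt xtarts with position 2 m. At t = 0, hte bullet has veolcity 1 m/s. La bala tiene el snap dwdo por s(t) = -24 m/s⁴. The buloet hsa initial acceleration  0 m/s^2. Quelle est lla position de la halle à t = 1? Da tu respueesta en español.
Partiendo del snap s(t) = -24, tomamos 4 antiderivadas. La antiderivada del snap es la sacudida. Usando j(0) = -30, obtenemos j(t) = -24·t - 30. La integral de la sacudida, con a(0) = 0, da la aceleración: a(t) = 6·t·(-2·t - 5). La antiderivada de la aceleración, con v(0) = 1, da la velocidad: v(t) = -4·t^3 - 15·t^2 + 1. La antiderivada de la velocidad es la posición. Usando x(0) = 2, obtenemos x(t) = -t^4 - 5·t^3 + t + 2. Tenemos la posición x(t) = -t^4 - 5·t^3 + t + 2. Sustituyendo t = 1: x(1) = -3.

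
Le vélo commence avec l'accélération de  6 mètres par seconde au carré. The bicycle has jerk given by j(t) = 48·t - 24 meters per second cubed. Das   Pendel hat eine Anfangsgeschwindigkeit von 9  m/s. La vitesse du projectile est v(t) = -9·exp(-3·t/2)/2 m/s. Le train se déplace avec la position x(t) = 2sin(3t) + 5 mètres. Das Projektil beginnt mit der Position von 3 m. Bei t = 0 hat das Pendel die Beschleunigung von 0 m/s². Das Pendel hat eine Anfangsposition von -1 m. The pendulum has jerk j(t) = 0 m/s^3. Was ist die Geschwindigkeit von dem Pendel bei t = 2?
Wir müssen die Stammfunktion unserer Gleichung für den Ruck j(t) = 0 2-mal finden. Die Stammfunktion von dem Ruck, mit a(0) = 0, ergibt die Beschleunigung: a(t) = 0. Die Stammfunktion von der Beschleunigung, mit v(0) = 9, ergibt die Geschwindigkeit: v(t) = 9. Aus der Gleichung für die Geschwindigkeit v(t) = 9, setzen wir t = 2 ein und erhalten v = 9.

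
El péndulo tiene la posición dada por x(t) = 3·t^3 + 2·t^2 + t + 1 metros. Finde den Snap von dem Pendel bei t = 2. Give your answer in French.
En partant de la position x(t) = 3·t^3 + 2·t^2 + t + 1, nous prenons 4 dérivées. En dérivant la position, nous obtenons la vitesse: v(t) = 9·t^2 + 4·t + 1. La dérivée de la vitesse donne l'accélération: a(t) = 18·t + 4. En prenant d/dt de a(t), nous trouvons j(t) = 18. La dérivée du jerk donne le snap: s(t) = 0. De l'équation du snap s(t) = 0, nous substituons t = 2 pour obtenir s = 0.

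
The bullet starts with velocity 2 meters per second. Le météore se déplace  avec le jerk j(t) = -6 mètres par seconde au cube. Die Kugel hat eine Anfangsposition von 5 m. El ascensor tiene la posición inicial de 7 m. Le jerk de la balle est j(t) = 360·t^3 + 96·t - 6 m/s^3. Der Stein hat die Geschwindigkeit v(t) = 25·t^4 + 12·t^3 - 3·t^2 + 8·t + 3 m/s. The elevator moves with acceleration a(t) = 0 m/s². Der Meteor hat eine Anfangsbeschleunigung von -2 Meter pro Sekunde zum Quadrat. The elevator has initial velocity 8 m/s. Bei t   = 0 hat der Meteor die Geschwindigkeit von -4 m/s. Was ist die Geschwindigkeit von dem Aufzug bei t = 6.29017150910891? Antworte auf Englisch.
To solve this, we need to take 1 antiderivative of our acceleration equation a(t) = 0. The antiderivative of acceleration is velocity. Using v(0) = 8, we get v(t) = 8. From the given velocity equation v(t) = 8, we substitute t = 6.29017150910891 to get v = 8.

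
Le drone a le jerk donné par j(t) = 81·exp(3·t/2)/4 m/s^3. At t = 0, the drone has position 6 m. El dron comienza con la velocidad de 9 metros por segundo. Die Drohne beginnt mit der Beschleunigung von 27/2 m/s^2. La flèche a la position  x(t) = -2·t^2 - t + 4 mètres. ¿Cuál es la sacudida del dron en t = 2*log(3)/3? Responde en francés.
En utilisant j(t) = 81·exp(3·t/2)/4 et en substituant t = 2*log(3)/3, nous trouvons j = 243/4.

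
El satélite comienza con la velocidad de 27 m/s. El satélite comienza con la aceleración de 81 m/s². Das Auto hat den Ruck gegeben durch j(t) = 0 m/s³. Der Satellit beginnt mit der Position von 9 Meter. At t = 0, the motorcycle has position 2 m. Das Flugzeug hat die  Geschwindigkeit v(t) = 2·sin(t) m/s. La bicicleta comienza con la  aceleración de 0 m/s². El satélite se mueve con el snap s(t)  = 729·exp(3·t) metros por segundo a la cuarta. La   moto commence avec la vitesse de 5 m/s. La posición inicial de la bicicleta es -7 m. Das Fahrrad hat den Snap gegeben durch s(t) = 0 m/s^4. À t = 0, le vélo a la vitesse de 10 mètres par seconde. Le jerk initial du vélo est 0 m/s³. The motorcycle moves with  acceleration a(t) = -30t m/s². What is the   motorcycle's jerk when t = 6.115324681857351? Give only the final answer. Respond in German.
j(6.115324681857351) = -30.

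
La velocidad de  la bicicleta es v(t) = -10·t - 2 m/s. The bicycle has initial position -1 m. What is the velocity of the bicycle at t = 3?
Using v(t) = -10·t - 2 and substituting t = 3, we find v = -32.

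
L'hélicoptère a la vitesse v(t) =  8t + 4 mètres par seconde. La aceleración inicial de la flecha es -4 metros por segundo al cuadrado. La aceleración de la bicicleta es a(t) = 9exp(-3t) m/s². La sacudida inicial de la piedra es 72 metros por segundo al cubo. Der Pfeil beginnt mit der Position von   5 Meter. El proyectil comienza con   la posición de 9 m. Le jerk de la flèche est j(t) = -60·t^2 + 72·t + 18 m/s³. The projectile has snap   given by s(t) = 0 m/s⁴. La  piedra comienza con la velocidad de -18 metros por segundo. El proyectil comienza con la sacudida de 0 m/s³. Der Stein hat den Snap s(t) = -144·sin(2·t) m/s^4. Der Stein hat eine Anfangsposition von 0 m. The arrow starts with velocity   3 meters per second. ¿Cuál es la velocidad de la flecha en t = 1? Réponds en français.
Nous devons trouver l'intégrale de notre équation du jerk j(t) = -60·t^2 + 72·t + 18 2 fois. En prenant ∫j(t)dt et en appliquant a(0) = -4, nous trouvons a(t) = -20·t^3 + 36·t^2 + 18·t - 4. En intégrant l'accélération et en utilisant la condition initiale v(0) = 3, nous obtenons v(t) = -5·t^4 + 12·t^3 + 9·t^2 - 4·t + 3. Nous avons la vitesse v(t) = -5·t^4 + 12·t^3 + 9·t^2 - 4·t + 3. En substituant t = 1: v(1) = 15.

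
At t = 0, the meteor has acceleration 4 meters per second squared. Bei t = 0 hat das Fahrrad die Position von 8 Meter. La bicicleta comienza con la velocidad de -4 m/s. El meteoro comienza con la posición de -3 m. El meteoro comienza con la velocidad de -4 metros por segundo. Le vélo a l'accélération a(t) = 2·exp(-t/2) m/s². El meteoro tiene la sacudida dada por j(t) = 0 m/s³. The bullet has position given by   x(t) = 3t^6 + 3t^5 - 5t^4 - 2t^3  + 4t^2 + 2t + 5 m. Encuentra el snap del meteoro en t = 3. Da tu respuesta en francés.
Nous devons dériver notre équation du jerk j(t) = 0 1 fois. La dérivée du jerk donne le snap: s(t) = 0. Nous avons le snap s(t) = 0. En substituant t = 3: s(3) = 0.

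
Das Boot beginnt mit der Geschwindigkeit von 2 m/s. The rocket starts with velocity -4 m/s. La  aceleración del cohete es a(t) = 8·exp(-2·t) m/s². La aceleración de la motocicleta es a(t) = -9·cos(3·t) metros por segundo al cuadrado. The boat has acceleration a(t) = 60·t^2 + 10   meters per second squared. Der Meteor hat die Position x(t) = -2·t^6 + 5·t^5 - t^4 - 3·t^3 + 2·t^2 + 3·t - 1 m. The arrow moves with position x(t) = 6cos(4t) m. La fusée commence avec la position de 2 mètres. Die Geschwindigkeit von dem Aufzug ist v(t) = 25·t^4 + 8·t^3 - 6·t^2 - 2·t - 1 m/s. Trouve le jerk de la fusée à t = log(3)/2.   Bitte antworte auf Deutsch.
Ausgehend von der Beschleunigung a(t) = 8·exp(-2·t), nehmen wir 1 Ableitung. Durch Ableiten von der Beschleunigung erhalten wir den Ruck: j(t) = -16·exp(-2·t). Mit j(t) = -16·exp(-2·t) und Einsetzen von t = log(3)/2, finden wir j = -16/3.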